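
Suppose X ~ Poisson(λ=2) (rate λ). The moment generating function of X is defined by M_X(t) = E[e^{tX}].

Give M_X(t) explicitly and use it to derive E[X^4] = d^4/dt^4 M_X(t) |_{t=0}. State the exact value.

E[X^4] = M′′′′(0) = 94

M_X(t) = e^(2*e^(t) - 2)
M′(t) = 2*e^(-2)*e^(t)*e^(2*e^(t))
M′′(t) = (4*e^(2*t)*e^(2*e^(t)) + 2*e^(t)*e^(2*e^(t)))*e^(-2)
M′′′(t) = (8*e^(3*t)*e^(2*e^(t)) + 12*e^(2*t)*e^(2*e^(t)) + 2*e^(t)*e^(2*e^(t)))*e^(-2)
M′′′′(t) = (16*e^(4*t)*e^(2*e^(t)) + 48*e^(3*t)*e^(2*e^(t)) + 28*e^(2*t)*e^(2*e^(t)) + 2*e^(t)*e^(2*e^(t)))*e^(-2)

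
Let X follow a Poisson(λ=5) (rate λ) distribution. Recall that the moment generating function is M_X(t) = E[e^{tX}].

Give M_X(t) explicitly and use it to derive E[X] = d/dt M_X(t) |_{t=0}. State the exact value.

M_X(t) = e^(5*e^(t) - 5)
dM/dt = 5*e^(-5)*e^(t)*e^(5*e^(t))

E[X] = dM/dt |_{t=0} = 5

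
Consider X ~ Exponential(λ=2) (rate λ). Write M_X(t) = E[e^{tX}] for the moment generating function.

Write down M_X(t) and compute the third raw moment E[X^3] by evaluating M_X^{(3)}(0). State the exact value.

M_X(t) = 2/(2 - t)
dM/dt = 2/(t^2 - 4*t + 4)
d^2M/dt^2 = -4/(t^3 - 6*t^2 + 12*t - 8)
d^3M/dt^3 = 12/(t^4 - 8*t^3 + 24*t^2 - 32*t + 16)

E[X^3] = d^3M/dt^3 |_{t=0} = 3/4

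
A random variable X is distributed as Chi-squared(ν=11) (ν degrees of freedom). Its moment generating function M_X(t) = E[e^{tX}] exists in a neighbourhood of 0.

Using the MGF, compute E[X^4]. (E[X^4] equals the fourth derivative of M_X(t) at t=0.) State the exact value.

E[X^4] = M′′′′(0) = 36465

M_X(t) = (1 - 2*t)^(-11/2)
M′(t) = 11/(64*t^6*√(1 - 2*t) - 192*t^5*√(1 - 2*t) + 240*t^4*√(1 - 2*t) - 160*t^3*√(1 - 2*t) + 60*t^2*√(1 - 2*t) - 12*t*√(1 - 2*t) + √(1 - 2*t))
M′′(t) = -143/(128*t^7*√(1 - 2*t) - 448*t^6*√(1 - 2*t) + 672*t^5*√(1 - 2*t) - 560*t^4*√(1 - 2*t) + 280*t^3*√(1 - 2*t) - 84*t^2*√(1 - 2*t) + 14*t*√(1 - 2*t) - √(1 - 2*t))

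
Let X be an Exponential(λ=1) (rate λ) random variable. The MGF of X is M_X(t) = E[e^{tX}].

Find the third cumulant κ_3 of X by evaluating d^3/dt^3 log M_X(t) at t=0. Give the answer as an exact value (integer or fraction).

M_X(t) = 1/(1 - t)
K_X(t) = log M_X(t) = -log(1 - t)
dK/dt = -1/(t - 1)
d^2K/dt^2 = 1/(t^2 - 2*t + 1)
d^3K/dt^3 = -2/(t^3 - 3*t^2 + 3*t - 1)

κ_3 = d^3K/dt^3 |_{t=0} = 2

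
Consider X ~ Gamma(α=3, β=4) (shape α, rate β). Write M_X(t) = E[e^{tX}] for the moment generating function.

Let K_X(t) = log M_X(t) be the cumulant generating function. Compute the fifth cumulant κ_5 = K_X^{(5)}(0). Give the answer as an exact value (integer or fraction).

κ_5 = D^5[K](0) = 9/128

M_X(t) = 64/(4 - t)^3
K_X(t) = log M_X(t) = -3*log(4 - t) + 6*log(2)
D^5[K](t) = -72/(t^5 - 20*t^4 + 160*t^3 - 640*t^2 + 1280*t - 1024)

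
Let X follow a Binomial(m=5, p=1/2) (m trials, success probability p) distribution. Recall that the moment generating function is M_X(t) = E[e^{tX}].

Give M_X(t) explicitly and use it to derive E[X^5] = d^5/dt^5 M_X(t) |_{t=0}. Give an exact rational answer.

M_X(t) = (e^(t)/2 + 1/2)^5
dM/dt = 5*e^(5*t)/32 + 5*e^(4*t)/8 + 15*e^(3*t)/16 + 5*e^(2*t)/8 + 5*e^(t)/32
d^2M/dt^2 = 25*e^(5*t)/32 + 5*e^(4*t)/2 + 45*e^(3*t)/16 + 5*e^(2*t)/4 + 5*e^(t)/32
d^3M/dt^3 = 125*e^(5*t)/32 + 10*e^(4*t) + 135*e^(3*t)/16 + 5*e^(2*t)/2 + 5*e^(t)/32
d^4M/dt^4 = 625*e^(5*t)/32 + 40*e^(4*t) + 405*e^(3*t)/16 + 5*e^(2*t) + 5*e^(t)/32
d^5M/dt^5 = 3125*e^(5*t)/32 + 160*e^(4*t) + 1215*e^(3*t)/16 + 10*e^(2*t) + 5*e^(t)/32

E[X^5] = d^5M/dt^5 |_{t=0} = 1375/4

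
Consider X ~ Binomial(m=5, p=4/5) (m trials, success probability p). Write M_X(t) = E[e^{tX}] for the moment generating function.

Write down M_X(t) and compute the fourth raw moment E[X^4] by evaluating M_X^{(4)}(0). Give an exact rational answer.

E[X^4] = M′′′′(0) = 40884/125

M_X(t) = (4*e^(t)/5 + 1/5)^5
M′(t) = 1024*e^(5*t)/625 + 1024*e^(4*t)/625 + 384*e^(3*t)/625 + 64*e^(2*t)/625 + 4*e^(t)/625
M′′(t) = 1024*e^(5*t)/125 + 4096*e^(4*t)/625 + 1152*e^(3*t)/625 + 128*e^(2*t)/625 + 4*e^(t)/625
M′′′(t) = 1024*e^(5*t)/25 + 16384*e^(4*t)/625 + 3456*e^(3*t)/625 + 256*e^(2*t)/625 + 4*e^(t)/625
M′′′′(t) = 1024*e^(5*t)/5 + 65536*e^(4*t)/625 + 10368*e^(3*t)/625 + 512*e^(2*t)/625 + 4*e^(t)/625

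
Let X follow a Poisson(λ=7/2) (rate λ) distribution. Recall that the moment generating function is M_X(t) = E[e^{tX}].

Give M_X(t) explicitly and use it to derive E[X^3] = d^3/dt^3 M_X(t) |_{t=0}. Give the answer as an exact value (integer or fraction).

E[X^3] = d^3M/dt^3 |_{t=0} = 665/8

M_X(t) = e^(7*e^(t)/2 - 7/2)
dM/dt = 7*e^(-7/2)*e^(t)*e^(7*e^(t)/2)/2
d^2M/dt^2 = (49*e^(2*t)*e^(7*e^(t)/2) + 14*e^(t)*e^(7*e^(t)/2))*e^(-7/2)/4
d^3M/dt^3 = (343*e^(3*t)*e^(7*e^(t)/2) + 294*e^(2*t)*e^(7*e^(t)/2) + 28*e^(t)*e^(7*e^(t)/2))*e^(-7/2)/8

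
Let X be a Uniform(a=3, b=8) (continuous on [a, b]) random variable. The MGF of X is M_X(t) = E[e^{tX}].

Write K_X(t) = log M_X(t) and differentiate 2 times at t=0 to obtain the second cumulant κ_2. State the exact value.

κ_2 = D^2[K](0) = 25/12

M_X(t) = (e^(8*t) - e^(3*t))/(5*t)
K_X(t) = log M_X(t) = -log(t) + log(e^(8*t) - e^(3*t)) - log(5)
D^2[K](t) = (-25*t^2*e^(5*t) + e^(10*t) - 2*e^(5*t) + 1)/(t^2*e^(10*t) - 2*t^2*e^(5*t) + t^2)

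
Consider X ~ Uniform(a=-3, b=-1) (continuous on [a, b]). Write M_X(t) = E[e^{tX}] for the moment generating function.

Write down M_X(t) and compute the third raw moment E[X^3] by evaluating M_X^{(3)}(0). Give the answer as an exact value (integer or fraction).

M_X(t) = (e^(-t) - e^(-3*t))/(2*t)
D^3[M](t) = (-t^3*e^(2*t) + 27*t^3 - 3*t^2*e^(2*t) + 27*t^2 - 6*t*e^(2*t) + 18*t - 6*e^(2*t) + 6)*e^(-3*t)/(2*t^4)

E[X^3] = D^3[M](0) = -10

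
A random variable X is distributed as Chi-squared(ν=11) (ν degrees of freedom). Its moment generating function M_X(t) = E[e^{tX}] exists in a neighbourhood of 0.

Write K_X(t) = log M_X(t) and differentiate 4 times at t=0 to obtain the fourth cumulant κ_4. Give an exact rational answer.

κ_4 = d^4K/dt^4 |_{t=0} = 528

M_X(t) = (1 - 2*t)^(-11/2)
K_X(t) = log M_X(t) = -11*log(1 - 2*t)/2
dK/dt = -11/(2*t - 1)
d^2K/dt^2 = 22/(4*t^2 - 4*t + 1)
d^3K/dt^3 = -88/(8*t^3 - 12*t^2 + 6*t - 1)
d^4K/dt^4 = 528/(16*t^4 - 32*t^3 + 24*t^2 - 8*t + 1)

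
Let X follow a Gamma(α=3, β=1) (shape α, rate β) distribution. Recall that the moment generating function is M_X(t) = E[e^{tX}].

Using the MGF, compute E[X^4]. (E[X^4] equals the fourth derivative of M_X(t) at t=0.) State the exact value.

E[X^4] = d^4M/dt^4 |_{t=0} = 360

M_X(t) = (1 - t)^(-3)
dM/dt = 3/(t^4 - 4*t^3 + 6*t^2 - 4*t + 1)
d^2M/dt^2 = -12/(t^5 - 5*t^4 + 10*t^3 - 10*t^2 + 5*t - 1)
d^3M/dt^3 = 60/(t^6 - 6*t^5 + 15*t^4 - 20*t^3 + 15*t^2 - 6*t + 1)
d^4M/dt^4 = -360/(t^7 - 7*t^6 + 21*t^5 - 35*t^4 + 35*t^3 - 21*t^2 + 7*t - 1)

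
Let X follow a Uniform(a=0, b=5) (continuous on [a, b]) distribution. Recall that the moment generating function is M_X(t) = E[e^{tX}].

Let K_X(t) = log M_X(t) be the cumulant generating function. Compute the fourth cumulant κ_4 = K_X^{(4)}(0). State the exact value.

κ_4 = d^4K/dt^4 |_{t=0} = -125/24

M_X(t) = (e^(5*t) - 1)/(5*t)
K_X(t) = log M_X(t) = -log(t) + log(e^(5*t) - 1) - log(5)
dK/dt = (5*t*e^(5*t) - e^(5*t) + 1)/(t*e^(5*t) - t)
d^2K/dt^2 = (-25*t^2*e^(5*t) + e^(10*t) - 2*e^(5*t) + 1)/(t^2*e^(10*t) - 2*t^2*e^(5*t) + t^2)
d^3K/dt^3 = (125*t^3*e^(10*t) + 125*t^3*e^(5*t) - 2*e^(15*t) + 6*e^(10*t) - 6*e^(5*t) + 2)/(t^3*e^(15*t) - 3*t^3*e^(10*t) + 3*t^3*e^(5*t) - t^3)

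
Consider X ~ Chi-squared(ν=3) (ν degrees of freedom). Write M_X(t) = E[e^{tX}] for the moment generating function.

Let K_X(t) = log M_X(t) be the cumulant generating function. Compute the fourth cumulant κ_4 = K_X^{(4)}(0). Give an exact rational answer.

κ_4 = D^4[K](0) = 144

M_X(t) = (1 - 2*t)^(-3/2)
K_X(t) = log M_X(t) = -3*log(1 - 2*t)/2
D^4[K](t) = 144/(16*t^4 - 32*t^3 + 24*t^2 - 8*t + 1)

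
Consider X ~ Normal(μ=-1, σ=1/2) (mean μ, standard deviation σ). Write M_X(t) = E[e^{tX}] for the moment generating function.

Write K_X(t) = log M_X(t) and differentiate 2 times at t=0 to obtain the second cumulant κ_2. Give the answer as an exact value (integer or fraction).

M_X(t) = e^(t^2/8 - t)
K_X(t) = log M_X(t) = t^2/8 - t
K′(t) = t/4 - 1
K′′(t) = 1/4

κ_2 = K′′(0) = 1/4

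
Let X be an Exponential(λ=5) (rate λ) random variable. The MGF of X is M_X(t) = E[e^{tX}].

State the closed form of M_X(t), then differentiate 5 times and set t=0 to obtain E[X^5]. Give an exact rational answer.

M_X(t) = 5/(5 - t)
dM/dt = 5/(t^2 - 10*t + 25)
d^2M/dt^2 = -10/(t^3 - 15*t^2 + 75*t - 125)
d^3M/dt^3 = 30/(t^4 - 20*t^3 + 150*t^2 - 500*t + 625)
d^4M/dt^4 = -120/(t^5 - 25*t^4 + 250*t^3 - 1250*t^2 + 3125*t - 3125)
d^5M/dt^5 = 600/(t^6 - 30*t^5 + 375*t^4 - 2500*t^3 + 9375*t^2 - 18750*t + 15625)

E[X^5] = d^5M/dt^5 |_{t=0} = 24/625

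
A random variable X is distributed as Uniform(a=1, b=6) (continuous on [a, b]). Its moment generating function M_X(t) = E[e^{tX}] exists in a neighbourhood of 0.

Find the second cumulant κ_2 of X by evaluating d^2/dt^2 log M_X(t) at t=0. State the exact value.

κ_2 = d^2K/dt^2 |_{t=0} = 25/12

M_X(t) = (e^(6*t) - e^(t))/(5*t)
K_X(t) = log M_X(t) = -log(t) + log(e^(6*t) - e^(t)) - log(5)
dK/dt = (6*t*e^(5*t) - t - e^(5*t) + 1)/(t*e^(5*t) - t)
d^2K/dt^2 = (-25*t^2*e^(5*t) + e^(10*t) - 2*e^(5*t) + 1)/(t^2*e^(10*t) - 2*t^2*e^(5*t) + t^2)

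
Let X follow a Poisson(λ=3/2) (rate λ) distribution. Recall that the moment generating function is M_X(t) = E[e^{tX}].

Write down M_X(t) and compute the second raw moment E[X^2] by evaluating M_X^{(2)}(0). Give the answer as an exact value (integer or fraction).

M_X(t) = e^(3*e^(t)/2 - 3/2)
M′(t) = 3*e^(-3/2)*e^(t)*e^(3*e^(t)/2)/2
M′′(t) = (9*e^(2*t)*e^(3*e^(t)/2) + 6*e^(t)*e^(3*e^(t)/2))*e^(-3/2)/4

E[X^2] = M′′(0) = 15/4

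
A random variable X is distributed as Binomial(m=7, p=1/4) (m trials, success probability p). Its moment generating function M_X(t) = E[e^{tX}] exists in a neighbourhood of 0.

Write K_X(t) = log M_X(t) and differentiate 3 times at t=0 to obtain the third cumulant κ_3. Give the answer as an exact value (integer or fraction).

M_X(t) = (e^(t)/4 + 3/4)^7
K_X(t) = log M_X(t) = 7*log(e^(t)/4 + 3/4)
K^(3)(t) = (-21*e^(2*t) + 63*e^(t))/(e^(3*t) + 9*e^(2*t) + 27*e^(t) + 27)

κ_3 = K^(3)(0) = 21/32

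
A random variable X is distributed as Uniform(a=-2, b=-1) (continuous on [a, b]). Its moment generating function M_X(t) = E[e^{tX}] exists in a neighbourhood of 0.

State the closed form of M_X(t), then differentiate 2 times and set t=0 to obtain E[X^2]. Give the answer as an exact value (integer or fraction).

M_X(t) = (e^(-t) - e^(-2*t))/t
D^2[M](t) = (t^2*e^(t) - 4*t^2 + 2*t*e^(t) - 4*t + 2*e^(t) - 2)*e^(-2*t)/t^3

E[X^2] = D^2[M](0) = 7/3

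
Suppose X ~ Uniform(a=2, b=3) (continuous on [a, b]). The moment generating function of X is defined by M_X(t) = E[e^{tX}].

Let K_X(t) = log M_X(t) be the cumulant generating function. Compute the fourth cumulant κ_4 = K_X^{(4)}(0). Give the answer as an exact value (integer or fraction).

κ_4 = d^4K/dt^4 |_{t=0} = -1/120

M_X(t) = (e^(3*t) - e^(2*t))/t
K_X(t) = log M_X(t) = -log(t) + log(e^(3*t) - e^(2*t))
dK/dt = (3*t*e^(t) - 2*t - e^(t) + 1)/(t*e^(t) - t)
d^2K/dt^2 = (-t^2*e^(t) + e^(2*t) - 2*e^(t) + 1)/(t^2*e^(2*t) - 2*t^2*e^(t) + t^2)
d^3K/dt^3 = (t^3*e^(2*t) + t^3*e^(t) - 2*e^(3*t) + 6*e^(2*t) - 6*e^(t) + 2)/(t^3*e^(3*t) - 3*t^3*e^(2*t) + 3*t^3*e^(t) - t^3)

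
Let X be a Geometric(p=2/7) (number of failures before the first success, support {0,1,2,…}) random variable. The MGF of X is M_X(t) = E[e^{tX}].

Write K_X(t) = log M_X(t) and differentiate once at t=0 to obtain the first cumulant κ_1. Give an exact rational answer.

M_X(t) = 2/(7*(1 - 5*e^(t)/7))
K_X(t) = log M_X(t) = -log(1 - 5*e^(t)/7) - log(7) + log(2)
dK/dt = -5*e^(t)/(5*e^(t) - 7)

κ_1 = dK/dt |_{t=0} = 5/2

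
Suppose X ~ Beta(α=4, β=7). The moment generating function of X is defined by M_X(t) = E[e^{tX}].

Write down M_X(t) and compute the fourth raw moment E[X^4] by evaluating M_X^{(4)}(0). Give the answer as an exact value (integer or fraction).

M_X(t) = ₁F₁(4; 11; t)
M′(t) = 4*₁F₁(5; 12; t)/11
M′′(t) = 5*₁F₁(6; 13; t)/33
M′′′(t) = 10*₁F₁(7; 14; t)/143
M′′′′(t) = 5*₁F₁(8; 15; t)/143

E[X^4] = M′′′′(0) = 5/143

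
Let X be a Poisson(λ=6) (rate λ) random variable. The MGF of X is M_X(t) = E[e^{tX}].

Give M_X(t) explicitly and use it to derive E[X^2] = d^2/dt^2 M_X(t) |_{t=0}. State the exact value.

E[X^2] = M^(2)(0) = 42

M_X(t) = e^(6*e^(t) - 6)
M^(2)(t) = (36*e^(2*t)*e^(6*e^(t)) + 6*e^(t)*e^(6*e^(t)))*e^(-6)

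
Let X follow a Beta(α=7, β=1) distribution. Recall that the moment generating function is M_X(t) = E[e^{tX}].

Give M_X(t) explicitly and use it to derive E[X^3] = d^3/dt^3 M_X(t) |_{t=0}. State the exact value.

E[X^3] = D^3[M](0) = 7/10

M_X(t) = ₁F₁(7; 8; t)
D^3[M](t) = 7*₁F₁(10; 11; t)/10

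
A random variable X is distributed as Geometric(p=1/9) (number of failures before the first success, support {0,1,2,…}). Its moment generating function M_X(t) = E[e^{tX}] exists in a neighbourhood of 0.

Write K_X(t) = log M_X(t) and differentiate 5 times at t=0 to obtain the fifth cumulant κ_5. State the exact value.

κ_5 = D^5[K](0) = 1058760

M_X(t) = 1/(9*(1 - 8*e^(t)/9))
K_X(t) = log M_X(t) = -log(1 - 8*e^(t)/9) - 2*log(3)
D^5[K](t) = (-36864*e^(4*t) - 456192*e^(3*t) - 513216*e^(2*t) - 52488*e^(t))/(32768*e^(5*t) - 184320*e^(4*t) + 414720*e^(3*t) - 466560*e^(2*t) + 262440*e^(t) - 59049)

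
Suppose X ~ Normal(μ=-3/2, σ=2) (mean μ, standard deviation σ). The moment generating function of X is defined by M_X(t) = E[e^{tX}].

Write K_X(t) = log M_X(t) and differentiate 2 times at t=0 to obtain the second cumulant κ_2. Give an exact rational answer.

κ_2 = D^2[K](0) = 4

M_X(t) = e^(2*t^2 - 3*t/2)
K_X(t) = log M_X(t) = 2*t^2 - 3*t/2
D^2[K](t) = 4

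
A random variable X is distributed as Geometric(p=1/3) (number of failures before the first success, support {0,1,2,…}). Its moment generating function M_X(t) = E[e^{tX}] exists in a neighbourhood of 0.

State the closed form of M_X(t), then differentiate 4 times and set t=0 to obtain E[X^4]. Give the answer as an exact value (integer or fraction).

M_X(t) = 1/(3*(1 - 2*e^(t)/3))
dM/dt = 2*e^(t)/(4*e^(2*t) - 12*e^(t) + 9)
d^2M/dt^2 = (-4*e^(2*t) - 6*e^(t))/(8*e^(3*t) - 36*e^(2*t) + 54*e^(t) - 27)
d^3M/dt^3 = (8*e^(3*t) + 48*e^(2*t) + 18*e^(t))/(16*e^(4*t) - 96*e^(3*t) + 216*e^(2*t) - 216*e^(t) + 81)
d^4M/dt^4 = (-16*e^(4*t) - 264*e^(3*t) - 396*e^(2*t) - 54*e^(t))/(32*e^(5*t) - 240*e^(4*t) + 720*e^(3*t) - 1080*e^(2*t) + 810*e^(t) - 243)

E[X^4] = d^4M/dt^4 |_{t=0} = 730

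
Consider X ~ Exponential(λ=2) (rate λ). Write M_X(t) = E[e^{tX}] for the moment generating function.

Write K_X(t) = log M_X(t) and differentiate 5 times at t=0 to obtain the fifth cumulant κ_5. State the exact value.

κ_5 = D^5[K](0) = 3/4

M_X(t) = 2/(2 - t)
K_X(t) = log M_X(t) = -log(2 - t) + log(2)
D^5[K](t) = -24/(t^5 - 10*t^4 + 40*t^3 - 80*t^2 + 80*t - 32)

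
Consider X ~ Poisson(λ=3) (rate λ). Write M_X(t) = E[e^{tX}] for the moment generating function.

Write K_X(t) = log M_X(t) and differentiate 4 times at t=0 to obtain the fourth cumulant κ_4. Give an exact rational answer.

κ_4 = K′′′′(0) = 3

M_X(t) = e^(3*e^(t) - 3)
K_X(t) = log M_X(t) = 3*e^(t) - 3
K′(t) = 3*e^(t)
K′′(t) = 3*e^(t)
K′′′(t) = 3*e^(t)
K′′′′(t) = 3*e^(t)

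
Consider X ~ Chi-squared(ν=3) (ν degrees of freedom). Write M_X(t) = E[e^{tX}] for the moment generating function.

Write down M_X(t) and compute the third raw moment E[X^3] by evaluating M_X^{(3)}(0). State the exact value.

E[X^3] = M^(3)(0) = 105

M_X(t) = (1 - 2*t)^(-3/2)
M^(3)(t) = 105/(16*t^4*√(1 - 2*t) - 32*t^3*√(1 - 2*t) + 24*t^2*√(1 - 2*t) - 8*t*√(1 - 2*t) + √(1 - 2*t))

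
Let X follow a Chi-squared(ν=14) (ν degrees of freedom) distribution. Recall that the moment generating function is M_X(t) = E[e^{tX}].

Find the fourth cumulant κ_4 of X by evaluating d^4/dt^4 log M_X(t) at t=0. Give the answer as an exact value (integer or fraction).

κ_4 = K′′′′(0) = 672

M_X(t) = (1 - 2*t)^(-7)
K_X(t) = log M_X(t) = -7*log(1 - 2*t)
K′(t) = -14/(2*t - 1)
K′′(t) = 28/(4*t^2 - 4*t + 1)
K′′′(t) = -112/(8*t^3 - 12*t^2 + 6*t - 1)
K′′′′(t) = 672/(16*t^4 - 32*t^3 + 24*t^2 - 8*t + 1)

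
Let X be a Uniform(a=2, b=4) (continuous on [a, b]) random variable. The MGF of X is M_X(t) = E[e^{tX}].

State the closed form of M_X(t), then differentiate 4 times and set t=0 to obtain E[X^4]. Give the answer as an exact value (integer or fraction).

E[X^4] = D^4[M](0) = 496/5

M_X(t) = (e^(4*t) - e^(2*t))/(2*t)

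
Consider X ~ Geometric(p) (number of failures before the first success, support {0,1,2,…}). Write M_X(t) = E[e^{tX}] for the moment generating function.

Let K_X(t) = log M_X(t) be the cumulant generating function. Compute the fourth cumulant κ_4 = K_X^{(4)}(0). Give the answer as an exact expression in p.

M_X(t) = p/(-(1 - p)*e^(t) + 1)
K_X(t) = log M_X(t) = log(p) - log(-(1 - p)*e^(t) + 1)
K′(t) = (-p*e^(t) + e^(t))/(p*e^(t) - e^(t) + 1)
K′′(t) = (-p*e^(t) + e^(t))/(p^2*e^(2*t) - 2*p*e^(2*t) + 2*p*e^(t) + e^(2*t) - 2*e^(t) + 1)

κ_4 = K′′′′(0) = (-p^3 + 7*p^2 - 12*p + 6)/p^4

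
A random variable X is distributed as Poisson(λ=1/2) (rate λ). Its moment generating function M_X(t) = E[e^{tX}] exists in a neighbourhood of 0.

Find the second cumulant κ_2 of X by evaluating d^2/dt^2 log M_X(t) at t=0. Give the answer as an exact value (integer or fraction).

M_X(t) = e^(e^(t)/2 - 1/2)
K_X(t) = log M_X(t) = e^(t)/2 - 1/2
D^2[K](t) = e^(t)/2

κ_2 = D^2[K](0) = 1/2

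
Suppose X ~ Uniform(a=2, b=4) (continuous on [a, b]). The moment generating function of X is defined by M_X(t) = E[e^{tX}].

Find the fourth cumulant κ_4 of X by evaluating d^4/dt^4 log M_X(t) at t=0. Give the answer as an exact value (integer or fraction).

κ_4 = d^4K/dt^4 |_{t=0} = -2/15

M_X(t) = (e^(4*t) - e^(2*t))/(2*t)
K_X(t) = log M_X(t) = -log(t) + log(e^(4*t) - e^(2*t)) - log(2)
dK/dt = (4*t*e^(2*t) - 2*t - e^(2*t) + 1)/(t*e^(2*t) - t)
d^2K/dt^2 = (-4*t^2*e^(2*t) + e^(4*t) - 2*e^(2*t) + 1)/(t^2*e^(4*t) - 2*t^2*e^(2*t) + t^2)
d^3K/dt^3 = (8*t^3*e^(4*t) + 8*t^3*e^(2*t) - 2*e^(6*t) + 6*e^(4*t) - 6*e^(2*t) + 2)/(t^3*e^(6*t) - 3*t^3*e^(4*t) + 3*t^3*e^(2*t) - t^3)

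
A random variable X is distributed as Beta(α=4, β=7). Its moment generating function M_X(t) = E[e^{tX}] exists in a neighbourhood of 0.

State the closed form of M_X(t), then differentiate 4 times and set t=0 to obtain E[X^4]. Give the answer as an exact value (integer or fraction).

E[X^4] = M′′′′(0) = 5/143

M_X(t) = ₁F₁(4; 11; t)
M′(t) = 4*₁F₁(5; 12; t)/11
M′′(t) = 5*₁F₁(6; 13; t)/33
M′′′(t) = 10*₁F₁(7; 14; t)/143
M′′′′(t) = 5*₁F₁(8; 15; t)/143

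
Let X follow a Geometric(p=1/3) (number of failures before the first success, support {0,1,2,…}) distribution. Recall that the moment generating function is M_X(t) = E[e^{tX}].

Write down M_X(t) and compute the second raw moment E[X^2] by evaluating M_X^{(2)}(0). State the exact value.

M_X(t) = 1/(3*(1 - 2*e^(t)/3))
D^2[M](t) = (-4*e^(2*t) - 6*e^(t))/(8*e^(3*t) - 36*e^(2*t) + 54*e^(t) - 27)

E[X^2] = D^2[M](0) = 10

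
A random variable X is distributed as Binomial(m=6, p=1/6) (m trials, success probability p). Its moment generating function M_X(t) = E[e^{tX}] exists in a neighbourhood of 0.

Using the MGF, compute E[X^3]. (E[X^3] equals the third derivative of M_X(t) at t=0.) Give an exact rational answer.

E[X^3] = M^(3)(0) = 73/18

M_X(t) = (e^(t)/6 + 5/6)^6
M^(3)(t) = e^(6*t)/216 + 625*e^(5*t)/7776 + 125*e^(4*t)/243 + 625*e^(3*t)/432 + 3125*e^(2*t)/1944 + 3125*e^(t)/7776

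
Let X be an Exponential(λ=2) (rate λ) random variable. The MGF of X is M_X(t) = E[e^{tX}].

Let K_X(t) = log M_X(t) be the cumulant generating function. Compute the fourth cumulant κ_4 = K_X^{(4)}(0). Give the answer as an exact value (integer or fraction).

κ_4 = K^(4)(0) = 3/8

M_X(t) = 2/(2 - t)
K_X(t) = log M_X(t) = -log(2 - t) + log(2)
K^(4)(t) = 6/(t^4 - 8*t^3 + 24*t^2 - 32*t + 16)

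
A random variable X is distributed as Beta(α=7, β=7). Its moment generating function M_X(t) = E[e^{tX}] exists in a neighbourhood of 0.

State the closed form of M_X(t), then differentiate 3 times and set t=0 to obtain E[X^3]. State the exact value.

E[X^3] = d^3M/dt^3 |_{t=0} = 3/20

M_X(t) = ₁F₁(7; 14; t)
dM/dt = ₁F₁(8; 15; t)/2
d^2M/dt^2 = 4*₁F₁(9; 16; t)/15
d^3M/dt^3 = 3*₁F₁(10; 17; t)/20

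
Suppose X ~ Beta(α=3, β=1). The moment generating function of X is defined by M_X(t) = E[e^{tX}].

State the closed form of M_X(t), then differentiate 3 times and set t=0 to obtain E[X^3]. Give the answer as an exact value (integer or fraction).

M_X(t) = ₁F₁(3; 4; t)
dM/dt = 3*₁F₁(4; 5; t)/4
d^2M/dt^2 = 3*₁F₁(5; 6; t)/5
d^3M/dt^3 = ₁F₁(6; 7; t)/2

E[X^3] = d^3M/dt^3 |_{t=0} = 1/2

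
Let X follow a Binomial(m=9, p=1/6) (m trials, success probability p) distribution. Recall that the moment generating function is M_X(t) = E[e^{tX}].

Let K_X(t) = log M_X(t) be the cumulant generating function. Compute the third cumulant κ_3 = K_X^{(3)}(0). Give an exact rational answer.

M_X(t) = (e^(t)/6 + 5/6)^9
K_X(t) = log M_X(t) = 9*log(e^(t)/6 + 5/6)
K′(t) = 9*e^(t)/(e^(t) + 5)
K′′(t) = 45*e^(t)/(e^(2*t) + 10*e^(t) + 25)
K′′′(t) = (-45*e^(2*t) + 225*e^(t))/(e^(3*t) + 15*e^(2*t) + 75*e^(t) + 125)

κ_3 = K′′′(0) = 5/6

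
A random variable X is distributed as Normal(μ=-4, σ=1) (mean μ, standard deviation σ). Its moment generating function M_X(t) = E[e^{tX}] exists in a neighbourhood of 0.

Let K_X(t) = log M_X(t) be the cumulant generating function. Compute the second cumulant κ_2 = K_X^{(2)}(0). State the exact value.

κ_2 = D^2[K](0) = 1

M_X(t) = e^(t^2/2 - 4*t)
K_X(t) = log M_X(t) = t^2/2 - 4*t
D^2[K](t) = 1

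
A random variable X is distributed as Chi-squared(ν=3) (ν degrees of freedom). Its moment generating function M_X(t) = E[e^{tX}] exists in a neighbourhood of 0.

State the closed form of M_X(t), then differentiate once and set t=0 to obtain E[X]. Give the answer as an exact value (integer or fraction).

M_X(t) = (1 - 2*t)^(-3/2)
D[M](t) = 3/(4*t^2*√(1 - 2*t) - 4*t*√(1 - 2*t) + √(1 - 2*t))

E[X] = D[M](0) = 3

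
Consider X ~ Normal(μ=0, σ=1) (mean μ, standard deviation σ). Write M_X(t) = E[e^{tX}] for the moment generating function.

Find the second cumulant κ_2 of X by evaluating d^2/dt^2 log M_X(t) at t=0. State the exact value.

M_X(t) = e^(t^2/2)
K_X(t) = log M_X(t) = t^2/2
K^(2)(t) = 1

κ_2 = K^(2)(0) = 1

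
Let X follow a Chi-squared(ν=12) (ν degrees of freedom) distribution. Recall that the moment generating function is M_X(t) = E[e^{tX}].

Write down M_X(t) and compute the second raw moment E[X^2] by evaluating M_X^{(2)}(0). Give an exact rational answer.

M_X(t) = (1 - 2*t)^(-6)
M^(2)(t) = 168/(256*t^8 - 1024*t^7 + 1792*t^6 - 1792*t^5 + 1120*t^4 - 448*t^3 + 112*t^2 - 16*t + 1)

E[X^2] = M^(2)(0) = 168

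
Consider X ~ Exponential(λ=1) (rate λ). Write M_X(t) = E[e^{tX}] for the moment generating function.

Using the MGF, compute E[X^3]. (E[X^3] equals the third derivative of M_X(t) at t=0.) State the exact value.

M_X(t) = 1/(1 - t)
D^3[M](t) = 6/(t^4 - 4*t^3 + 6*t^2 - 4*t + 1)

E[X^3] = D^3[M](0) = 6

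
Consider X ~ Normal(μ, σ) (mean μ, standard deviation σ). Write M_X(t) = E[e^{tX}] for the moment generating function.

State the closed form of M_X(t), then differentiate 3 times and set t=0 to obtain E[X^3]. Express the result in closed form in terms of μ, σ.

M_X(t) = e^(μ*t + σ^2*t^2/2)
M′(t) = μ*e^(μ*t)*e^(σ^2*t^2/2) + σ^2*t*e^(μ*t)*e^(σ^2*t^2/2)
M′′(t) = μ^2*e^(μ*t)*e^(σ^2*t^2/2) + 2*μ*σ^2*t*e^(μ*t)*e^(σ^2*t^2/2) + σ^4*t^2*e^(μ*t)*e^(σ^2*t^2/2) + σ^2*e^(μ*t)*e^(σ^2*t^2/2)

E[X^3] = M′′′(0) = μ*(μ^2 + 3*σ^2)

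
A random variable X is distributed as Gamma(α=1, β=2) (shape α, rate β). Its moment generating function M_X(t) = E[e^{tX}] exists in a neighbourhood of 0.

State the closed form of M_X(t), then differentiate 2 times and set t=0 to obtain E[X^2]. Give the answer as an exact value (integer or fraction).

M_X(t) = 2/(2 - t)
M^(2)(t) = -4/(t^3 - 6*t^2 + 12*t - 8)

E[X^2] = M^(2)(0) = 1/2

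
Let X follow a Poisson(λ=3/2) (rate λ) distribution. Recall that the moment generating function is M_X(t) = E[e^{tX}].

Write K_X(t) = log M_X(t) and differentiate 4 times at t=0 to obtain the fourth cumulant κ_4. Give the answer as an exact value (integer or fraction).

κ_4 = d^4K/dt^4 |_{t=0} = 3/2

M_X(t) = e^(3*e^(t)/2 - 3/2)
K_X(t) = log M_X(t) = 3*e^(t)/2 - 3/2
dK/dt = 3*e^(t)/2
d^2K/dt^2 = 3*e^(t)/2
d^3K/dt^3 = 3*e^(t)/2
d^4K/dt^4 = 3*e^(t)/2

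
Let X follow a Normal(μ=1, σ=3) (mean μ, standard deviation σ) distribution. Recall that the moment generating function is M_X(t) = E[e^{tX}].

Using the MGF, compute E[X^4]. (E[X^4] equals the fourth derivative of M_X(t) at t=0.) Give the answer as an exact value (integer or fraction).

M_X(t) = e^(9*t^2/2 + t)
M′(t) = 9*t*e^(t)*e^(9*t^2/2) + e^(t)*e^(9*t^2/2)
M′′(t) = 81*t^2*e^(t)*e^(9*t^2/2) + 18*t*e^(t)*e^(9*t^2/2) + 10*e^(t)*e^(9*t^2/2)
M′′′(t) = 729*t^3*e^(t)*e^(9*t^2/2) + 243*t^2*e^(t)*e^(9*t^2/2) + 270*t*e^(t)*e^(9*t^2/2) + 28*e^(t)*e^(9*t^2/2)
M′′′′(t) = 6561*t^4*e^(t)*e^(9*t^2/2) + 2916*t^3*e^(t)*e^(9*t^2/2) + 4860*t^2*e^(t)*e^(9*t^2/2) + 1008*t*e^(t)*e^(9*t^2/2) + 298*e^(t)*e^(9*t^2/2)

E[X^4] = M′′′′(0) = 298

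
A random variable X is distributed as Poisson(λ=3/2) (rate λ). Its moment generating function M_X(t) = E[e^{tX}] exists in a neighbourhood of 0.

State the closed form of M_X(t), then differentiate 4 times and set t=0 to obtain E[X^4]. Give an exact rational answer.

E[X^4] = d^4M/dt^4 |_{t=0} = 681/16

M_X(t) = e^(3*e^(t)/2 - 3/2)
dM/dt = 3*e^(-3/2)*e^(t)*e^(3*e^(t)/2)/2
d^2M/dt^2 = (9*e^(2*t)*e^(3*e^(t)/2) + 6*e^(t)*e^(3*e^(t)/2))*e^(-3/2)/4
d^3M/dt^3 = (27*e^(3*t)*e^(3*e^(t)/2) + 54*e^(2*t)*e^(3*e^(t)/2) + 12*e^(t)*e^(3*e^(t)/2))*e^(-3/2)/8
d^4M/dt^4 = (81*e^(4*t)*e^(3*e^(t)/2) + 324*e^(3*t)*e^(3*e^(t)/2) + 252*e^(2*t)*e^(3*e^(t)/2) + 24*e^(t)*e^(3*e^(t)/2))*e^(-3/2)/16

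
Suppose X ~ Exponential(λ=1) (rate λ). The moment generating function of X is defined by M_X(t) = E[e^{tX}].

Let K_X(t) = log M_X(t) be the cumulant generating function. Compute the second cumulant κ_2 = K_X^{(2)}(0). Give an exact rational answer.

κ_2 = D^2[K](0) = 1

M_X(t) = 1/(1 - t)
K_X(t) = log M_X(t) = -log(1 - t)
D^2[K](t) = 1/(t^2 - 2*t + 1)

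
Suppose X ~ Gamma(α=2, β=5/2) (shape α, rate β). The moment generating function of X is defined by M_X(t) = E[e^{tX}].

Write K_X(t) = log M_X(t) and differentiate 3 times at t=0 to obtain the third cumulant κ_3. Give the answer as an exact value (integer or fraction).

M_X(t) = 25/(4*(5/2 - t)^2)
K_X(t) = log M_X(t) = -2*log(5/2 - t) - 2*log(2) + 2*log(5)
K′(t) = -4/(2*t - 5)
K′′(t) = 8/(4*t^2 - 20*t + 25)
K′′′(t) = -32/(8*t^3 - 60*t^2 + 150*t - 125)

κ_3 = K′′′(0) = 32/125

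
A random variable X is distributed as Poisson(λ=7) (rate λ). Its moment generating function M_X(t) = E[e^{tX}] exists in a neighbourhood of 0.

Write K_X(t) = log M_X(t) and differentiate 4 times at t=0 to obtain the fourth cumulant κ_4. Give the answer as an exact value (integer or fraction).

κ_4 = K′′′′(0) = 7

M_X(t) = e^(7*e^(t) - 7)
K_X(t) = log M_X(t) = 7*e^(t) - 7
K′(t) = 7*e^(t)
K′′(t) = 7*e^(t)
K′′′(t) = 7*e^(t)
K′′′′(t) = 7*e^(t)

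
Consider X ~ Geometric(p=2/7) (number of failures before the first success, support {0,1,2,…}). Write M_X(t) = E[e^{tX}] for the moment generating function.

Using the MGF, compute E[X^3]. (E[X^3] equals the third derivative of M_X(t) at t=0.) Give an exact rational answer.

M_X(t) = 2/(7*(1 - 5*e^(t)/7))
dM/dt = 10*e^(t)/(25*e^(2*t) - 70*e^(t) + 49)
d^2M/dt^2 = (-50*e^(2*t) - 70*e^(t))/(125*e^(3*t) - 525*e^(2*t) + 735*e^(t) - 343)
d^3M/dt^3 = (250*e^(3*t) + 1400*e^(2*t) + 490*e^(t))/(625*e^(4*t) - 3500*e^(3*t) + 7350*e^(2*t) - 6860*e^(t) + 2401)

E[X^3] = d^3M/dt^3 |_{t=0} = 535/4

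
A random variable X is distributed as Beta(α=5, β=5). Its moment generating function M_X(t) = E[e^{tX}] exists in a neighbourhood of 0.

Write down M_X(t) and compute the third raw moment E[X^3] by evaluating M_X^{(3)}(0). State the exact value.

M_X(t) = ₁F₁(5; 10; t)
dM/dt = ₁F₁(6; 11; t)/2
d^2M/dt^2 = 3*₁F₁(7; 12; t)/11
d^3M/dt^3 = 7*₁F₁(8; 13; t)/44

E[X^3] = d^3M/dt^3 |_{t=0} = 7/44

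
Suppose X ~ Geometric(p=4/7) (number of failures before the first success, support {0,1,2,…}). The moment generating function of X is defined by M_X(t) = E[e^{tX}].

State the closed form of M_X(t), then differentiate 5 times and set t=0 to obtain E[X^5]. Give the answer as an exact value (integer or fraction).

M_X(t) = 4/(7*(1 - 3*e^(t)/7))

E[X^5] = M^(5)(0) = 23721/128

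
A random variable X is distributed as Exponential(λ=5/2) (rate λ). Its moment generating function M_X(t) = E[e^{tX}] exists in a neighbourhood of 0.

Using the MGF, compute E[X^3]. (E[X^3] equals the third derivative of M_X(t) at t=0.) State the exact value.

M_X(t) = 5/(2*(5/2 - t))
D^3[M](t) = 240/(16*t^4 - 160*t^3 + 600*t^2 - 1000*t + 625)

E[X^3] = D^3[M](0) = 48/125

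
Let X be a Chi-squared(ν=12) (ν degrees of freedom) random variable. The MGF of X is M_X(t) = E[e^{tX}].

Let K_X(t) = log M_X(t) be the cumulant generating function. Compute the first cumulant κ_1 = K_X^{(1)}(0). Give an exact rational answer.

M_X(t) = (1 - 2*t)^(-6)
K_X(t) = log M_X(t) = -6*log(1 - 2*t)
K^(1)(t) = -12/(2*t - 1)

κ_1 = K^(1)(0) = 12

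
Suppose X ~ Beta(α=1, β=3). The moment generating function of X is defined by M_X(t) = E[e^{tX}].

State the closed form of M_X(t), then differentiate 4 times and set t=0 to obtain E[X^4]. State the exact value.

M_X(t) = ₁F₁(1; 4; t)
D^4[M](t) = ₁F₁(5; 8; t)/35

E[X^4] = D^4[M](0) = 1/35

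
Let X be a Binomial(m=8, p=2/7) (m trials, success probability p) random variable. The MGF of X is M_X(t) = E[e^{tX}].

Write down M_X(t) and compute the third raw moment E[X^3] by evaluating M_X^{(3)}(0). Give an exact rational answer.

M_X(t) = (2*e^(t)/7 + 5/7)^8

E[X^3] = M^(3)(0) = 1168/49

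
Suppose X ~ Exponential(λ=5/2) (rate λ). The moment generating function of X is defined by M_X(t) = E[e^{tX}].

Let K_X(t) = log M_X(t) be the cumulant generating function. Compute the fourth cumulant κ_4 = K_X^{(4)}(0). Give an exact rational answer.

κ_4 = d^4K/dt^4 |_{t=0} = 96/625

M_X(t) = 5/(2*(5/2 - t))
K_X(t) = log M_X(t) = -log(5/2 - t) - log(2) + log(5)
dK/dt = -2/(2*t - 5)
d^2K/dt^2 = 4/(4*t^2 - 20*t + 25)
d^3K/dt^3 = -16/(8*t^3 - 60*t^2 + 150*t - 125)
d^4K/dt^4 = 96/(16*t^4 - 160*t^3 + 600*t^2 - 1000*t + 625)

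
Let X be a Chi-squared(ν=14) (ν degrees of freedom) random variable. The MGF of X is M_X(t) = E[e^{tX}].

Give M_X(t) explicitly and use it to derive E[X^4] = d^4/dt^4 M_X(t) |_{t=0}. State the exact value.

E[X^4] = M^(4)(0) = 80640

M_X(t) = (1 - 2*t)^(-7)
M^(4)(t) = -80640/(2048*t^11 - 11264*t^10 + 28160*t^9 - 42240*t^8 + 42240*t^7 - 29568*t^6 + 14784*t^5 - 5280*t^4 + 1320*t^3 - 220*t^2 + 22*t - 1)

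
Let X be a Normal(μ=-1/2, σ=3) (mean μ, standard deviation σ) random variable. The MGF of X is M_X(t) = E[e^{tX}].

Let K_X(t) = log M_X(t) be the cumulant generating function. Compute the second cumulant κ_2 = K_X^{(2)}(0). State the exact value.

κ_2 = K′′(0) = 9

M_X(t) = e^(9*t^2/2 - t/2)
K_X(t) = log M_X(t) = 9*t^2/2 - t/2
K′(t) = 9*t - 1/2
K′′(t) = 9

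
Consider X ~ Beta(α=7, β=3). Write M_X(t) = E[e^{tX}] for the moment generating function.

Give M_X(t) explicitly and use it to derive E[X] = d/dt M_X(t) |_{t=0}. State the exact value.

M_X(t) = ₁F₁(7; 10; t)
M′(t) = 7*₁F₁(8; 11; t)/10

E[X] = M′(0) = 7/10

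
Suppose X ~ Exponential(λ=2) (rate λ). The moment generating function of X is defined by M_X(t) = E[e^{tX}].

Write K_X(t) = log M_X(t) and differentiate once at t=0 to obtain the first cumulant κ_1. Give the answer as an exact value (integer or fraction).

κ_1 = K^(1)(0) = 1/2

M_X(t) = 2/(2 - t)
K_X(t) = log M_X(t) = -log(2 - t) + log(2)
K^(1)(t) = -1/(t - 2)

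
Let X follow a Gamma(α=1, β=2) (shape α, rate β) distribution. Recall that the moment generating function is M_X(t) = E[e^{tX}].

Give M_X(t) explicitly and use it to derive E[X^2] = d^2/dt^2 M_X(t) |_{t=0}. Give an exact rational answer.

M_X(t) = 2/(2 - t)
dM/dt = 2/(t^2 - 4*t + 4)
d^2M/dt^2 = -4/(t^3 - 6*t^2 + 12*t - 8)

E[X^2] = d^2M/dt^2 |_{t=0} = 1/2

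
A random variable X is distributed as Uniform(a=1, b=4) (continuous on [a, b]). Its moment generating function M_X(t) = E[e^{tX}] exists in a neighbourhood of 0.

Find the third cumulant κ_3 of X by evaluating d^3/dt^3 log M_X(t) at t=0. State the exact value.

M_X(t) = (e^(4*t) - e^(t))/(3*t)
K_X(t) = log M_X(t) = -log(t) + log(e^(4*t) - e^(t)) - log(3)
dK/dt = (4*t*e^(3*t) - t - e^(3*t) + 1)/(t*e^(3*t) - t)
d^2K/dt^2 = (-9*t^2*e^(3*t) + e^(6*t) - 2*e^(3*t) + 1)/(t^2*e^(6*t) - 2*t^2*e^(3*t) + t^2)
d^3K/dt^3 = (27*t^3*e^(6*t) + 27*t^3*e^(3*t) - 2*e^(9*t) + 6*e^(6*t) - 6*e^(3*t) + 2)/(t^3*e^(9*t) - 3*t^3*e^(6*t) + 3*t^3*e^(3*t) - t^3)

κ_3 = d^3K/dt^3 |_{t=0} = 0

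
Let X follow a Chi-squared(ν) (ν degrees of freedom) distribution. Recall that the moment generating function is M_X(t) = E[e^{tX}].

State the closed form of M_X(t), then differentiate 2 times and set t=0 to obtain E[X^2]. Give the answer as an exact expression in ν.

M_X(t) = (1 - 2*t)^(-ν/2)
D^2[M](t) = (ν^2 + 2*ν)/(4*t^2*(1 - 2*t)^(ν/2) - 4*t*(1 - 2*t)^(ν/2) + (1 - 2*t)^(ν/2))

E[X^2] = D^2[M](0) = ν*(ν + 2)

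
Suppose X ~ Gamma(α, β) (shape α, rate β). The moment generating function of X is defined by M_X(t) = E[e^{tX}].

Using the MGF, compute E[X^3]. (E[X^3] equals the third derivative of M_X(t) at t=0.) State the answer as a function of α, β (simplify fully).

M_X(t) = (β/(β - t))^α
M^(3)(t) = (-α^3*β^α*(1/(β - t))^α - 3*α^2*β^α*(1/(β - t))^α - 2*α*β^α*(1/(β - t))^α)/(-β^3 + 3*β^2*t - 3*β*t^2 + t^3)

E[X^3] = M^(3)(0) = α*(α^2 + 3*α + 2)/β^3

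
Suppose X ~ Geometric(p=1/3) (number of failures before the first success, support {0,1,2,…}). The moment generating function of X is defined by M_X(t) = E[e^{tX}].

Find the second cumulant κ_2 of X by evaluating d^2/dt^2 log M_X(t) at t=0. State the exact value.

κ_2 = D^2[K](0) = 6

M_X(t) = 1/(3*(1 - 2*e^(t)/3))
K_X(t) = log M_X(t) = -log(1 - 2*e^(t)/3) - log(3)
D^2[K](t) = 6*e^(t)/(4*e^(2*t) - 12*e^(t) + 9)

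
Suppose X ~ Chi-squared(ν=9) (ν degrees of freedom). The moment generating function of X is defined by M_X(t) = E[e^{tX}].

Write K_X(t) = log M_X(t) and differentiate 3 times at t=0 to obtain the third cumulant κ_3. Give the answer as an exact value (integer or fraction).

M_X(t) = (1 - 2*t)^(-9/2)
K_X(t) = log M_X(t) = -9*log(1 - 2*t)/2
K^(3)(t) = -72/(8*t^3 - 12*t^2 + 6*t - 1)

κ_3 = K^(3)(0) = 72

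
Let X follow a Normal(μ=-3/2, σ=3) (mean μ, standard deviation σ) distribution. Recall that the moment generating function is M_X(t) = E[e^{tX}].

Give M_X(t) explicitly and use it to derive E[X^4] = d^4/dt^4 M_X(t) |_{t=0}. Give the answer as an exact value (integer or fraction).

M_X(t) = e^(9*t^2/2 - 3*t/2)
D^4[M](t) = (104976*t^4*e^(9*t^2/2) - 69984*t^3*e^(9*t^2/2) + 87480*t^2*e^(9*t^2/2) - 25272*t*e^(9*t^2/2) + 5913*e^(9*t^2/2))*e^(-3*t/2)/16

E[X^4] = D^4[M](0) = 5913/16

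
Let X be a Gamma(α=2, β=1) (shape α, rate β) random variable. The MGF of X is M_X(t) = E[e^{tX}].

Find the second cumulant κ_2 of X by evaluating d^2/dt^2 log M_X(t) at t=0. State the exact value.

κ_2 = K^(2)(0) = 2

M_X(t) = (1 - t)^(-2)
K_X(t) = log M_X(t) = -2*log(1 - t)
K^(2)(t) = 2/(t^2 - 2*t + 1)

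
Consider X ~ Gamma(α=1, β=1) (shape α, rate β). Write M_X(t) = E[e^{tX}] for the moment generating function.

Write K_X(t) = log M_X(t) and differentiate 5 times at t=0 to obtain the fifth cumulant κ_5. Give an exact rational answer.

κ_5 = D^5[K](0) = 24

M_X(t) = 1/(1 - t)
K_X(t) = log M_X(t) = -log(1 - t)
D^5[K](t) = -24/(t^5 - 5*t^4 + 10*t^3 - 10*t^2 + 5*t - 1)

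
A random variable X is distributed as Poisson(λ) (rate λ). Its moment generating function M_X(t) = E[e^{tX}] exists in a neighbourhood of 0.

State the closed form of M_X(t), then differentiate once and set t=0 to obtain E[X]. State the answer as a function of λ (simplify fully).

M_X(t) = e^(λ*(e^(t) - 1))
M′(t) = λ*e^(-λ)*e^(t)*e^(λ*e^(t))

E[X] = M′(0) = λ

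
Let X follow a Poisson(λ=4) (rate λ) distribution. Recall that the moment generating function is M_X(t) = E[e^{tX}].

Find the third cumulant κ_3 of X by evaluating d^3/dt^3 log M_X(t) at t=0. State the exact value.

κ_3 = K′′′(0) = 4

M_X(t) = e^(4*e^(t) - 4)
K_X(t) = log M_X(t) = 4*e^(t) - 4
K′(t) = 4*e^(t)
K′′(t) = 4*e^(t)
K′′′(t) = 4*e^(t)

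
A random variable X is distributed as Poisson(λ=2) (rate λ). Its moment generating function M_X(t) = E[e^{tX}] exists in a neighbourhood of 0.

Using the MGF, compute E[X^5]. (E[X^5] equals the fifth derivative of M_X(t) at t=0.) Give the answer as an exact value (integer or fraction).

M_X(t) = e^(2*e^(t) - 2)
D^5[M](t) = (32*e^(5*t)*e^(2*e^(t)) + 160*e^(4*t)*e^(2*e^(t)) + 200*e^(3*t)*e^(2*e^(t)) + 60*e^(2*t)*e^(2*e^(t)) + 2*e^(t)*e^(2*e^(t)))*e^(-2)

E[X^5] = D^5[M](0) = 454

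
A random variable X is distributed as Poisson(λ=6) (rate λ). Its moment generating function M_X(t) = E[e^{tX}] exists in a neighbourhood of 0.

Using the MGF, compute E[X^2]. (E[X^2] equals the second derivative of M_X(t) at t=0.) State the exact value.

E[X^2] = M^(2)(0) = 42

M_X(t) = e^(6*e^(t) - 6)
M^(2)(t) = (36*e^(2*t)*e^(6*e^(t)) + 6*e^(t)*e^(6*e^(t)))*e^(-6)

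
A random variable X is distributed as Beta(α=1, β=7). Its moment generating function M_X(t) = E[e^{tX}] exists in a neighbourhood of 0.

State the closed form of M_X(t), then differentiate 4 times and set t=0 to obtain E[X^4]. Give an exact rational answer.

M_X(t) = ₁F₁(1; 8; t)
dM/dt = ₁F₁(2; 9; t)/8
d^2M/dt^2 = ₁F₁(3; 10; t)/36
d^3M/dt^3 = ₁F₁(4; 11; t)/120
d^4M/dt^4 = ₁F₁(5; 12; t)/330

E[X^4] = d^4M/dt^4 |_{t=0} = 1/330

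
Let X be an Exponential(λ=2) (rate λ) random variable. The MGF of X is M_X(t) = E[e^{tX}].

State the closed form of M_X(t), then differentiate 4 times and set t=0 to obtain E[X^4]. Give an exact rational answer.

M_X(t) = 2/(2 - t)
D^4[M](t) = -48/(t^5 - 10*t^4 + 40*t^3 - 80*t^2 + 80*t - 32)

E[X^4] = D^4[M](0) = 3/2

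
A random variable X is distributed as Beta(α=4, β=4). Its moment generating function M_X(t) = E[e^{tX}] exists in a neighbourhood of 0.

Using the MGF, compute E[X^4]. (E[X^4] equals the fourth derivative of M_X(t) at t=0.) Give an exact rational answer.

E[X^4] = M^(4)(0) = 7/66

M_X(t) = ₁F₁(4; 8; t)
M^(4)(t) = 7*₁F₁(8; 12; t)/66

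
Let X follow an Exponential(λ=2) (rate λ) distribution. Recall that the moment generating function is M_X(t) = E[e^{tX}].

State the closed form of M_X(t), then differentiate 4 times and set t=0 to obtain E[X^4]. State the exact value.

E[X^4] = d^4M/dt^4 |_{t=0} = 3/2

M_X(t) = 2/(2 - t)
dM/dt = 2/(t^2 - 4*t + 4)
d^2M/dt^2 = -4/(t^3 - 6*t^2 + 12*t - 8)
d^3M/dt^3 = 12/(t^4 - 8*t^3 + 24*t^2 - 32*t + 16)
d^4M/dt^4 = -48/(t^5 - 10*t^4 + 40*t^3 - 80*t^2 + 80*t - 32)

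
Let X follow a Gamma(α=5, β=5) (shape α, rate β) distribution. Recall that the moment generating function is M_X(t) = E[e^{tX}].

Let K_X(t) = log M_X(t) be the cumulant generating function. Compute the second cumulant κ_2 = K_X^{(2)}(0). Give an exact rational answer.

M_X(t) = 3125/(5 - t)^5
K_X(t) = log M_X(t) = -5*log(5 - t) + 5*log(5)
K^(2)(t) = 5/(t^2 - 10*t + 25)

κ_2 = K^(2)(0) = 1/5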